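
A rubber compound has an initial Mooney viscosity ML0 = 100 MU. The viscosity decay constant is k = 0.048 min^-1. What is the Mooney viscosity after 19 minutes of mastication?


ML = ML0 * exp(-k * t)
ML = 100 * exp(-0.048 * 19)
ML = 100 * 0.4017
ML = 40.17 MU

40.17 MU


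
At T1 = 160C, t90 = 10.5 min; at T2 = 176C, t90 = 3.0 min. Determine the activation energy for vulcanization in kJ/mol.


T1 = 433.15 K, T2 = 449.15 K
1/T1 - 1/T2 = 8.2241e-05
ln(t1/t2) = ln(10.5/3.0) = 1.2528
Ea = 8.314 * 1.2528 / 8.2241e-05 = 126645.1806 J/mol
Ea = 126.65 kJ/mol

126.65 kJ/mol


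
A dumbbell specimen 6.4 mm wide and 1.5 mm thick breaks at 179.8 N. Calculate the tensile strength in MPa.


Area = width * thickness = 6.4 * 1.5 = 9.6 mm^2
TS = force / area = 179.8 / 9.6 = 18.73 MPa

18.73 MPa


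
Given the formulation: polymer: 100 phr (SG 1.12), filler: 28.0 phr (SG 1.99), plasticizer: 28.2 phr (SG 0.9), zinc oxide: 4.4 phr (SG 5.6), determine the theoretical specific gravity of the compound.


Sum of weights = 160.6
Volume contributions:
  polymer: 100/1.12 = 89.2857
  filler: 28.0/1.99 = 14.0704
  plasticizer: 28.2/0.9 = 31.3333
  zinc oxide: 4.4/5.6 = 0.7857
Sum of volumes = 135.4751
SG = 160.6 / 135.4751 = 1.185

SG = 1.185


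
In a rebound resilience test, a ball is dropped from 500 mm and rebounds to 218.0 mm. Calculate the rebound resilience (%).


Resilience = h_rebound / h_drop * 100
= 218.0 / 500 * 100
= 43.6%

43.6%


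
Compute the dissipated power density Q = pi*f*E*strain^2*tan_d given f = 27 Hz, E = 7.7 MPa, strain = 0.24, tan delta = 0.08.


Q = pi * f * E * strain^2 * tan_d
= pi * 27 * 7.7 * 0.24^2 * 0.08
= pi * 27 * 7.7 * 0.0576 * 0.08
= 3.0097

Q = 3.0097


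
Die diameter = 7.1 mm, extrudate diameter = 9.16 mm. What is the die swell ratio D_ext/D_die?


Die swell ratio = D_extrudate / D_die
= 9.16 / 7.1
= 1.29

Die swell = 1.29


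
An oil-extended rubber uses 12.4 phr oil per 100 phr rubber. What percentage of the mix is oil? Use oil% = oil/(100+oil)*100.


Oil % = oil / (100 + oil) * 100
= 12.4 / (100 + 12.4) * 100
= 12.4 / 112.4 * 100
= 11.03%

11.03%


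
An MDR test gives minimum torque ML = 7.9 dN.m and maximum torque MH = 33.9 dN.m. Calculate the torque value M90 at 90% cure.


M90 = ML + 0.9 * (MH - ML)
M90 = 7.9 + 0.9 * (33.9 - 7.9)
M90 = 7.9 + 0.9 * 26.0
M90 = 31.3 dN.m

31.3 dN.m


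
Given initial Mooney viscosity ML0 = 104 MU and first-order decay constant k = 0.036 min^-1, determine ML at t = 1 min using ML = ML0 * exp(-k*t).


ML = ML0 * exp(-k * t)
ML = 104 * exp(-0.036 * 1)
ML = 104 * 0.9646
ML = 100.32 MU

100.32 MU


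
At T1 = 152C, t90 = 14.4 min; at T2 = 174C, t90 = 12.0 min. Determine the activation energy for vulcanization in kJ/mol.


T1 = 425.15 K, T2 = 447.15 K
1/T1 - 1/T2 = 1.1573e-04
ln(t1/t2) = ln(14.4/12.0) = 0.1823
Ea = 8.314 * 0.1823 / 1.1573e-04 = 13098.4763 J/mol
Ea = 13.1 kJ/mol

13.1 kJ/mol


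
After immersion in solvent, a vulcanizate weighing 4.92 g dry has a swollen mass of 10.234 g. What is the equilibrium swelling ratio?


Q = W_swollen / W_dry
Q = 10.234 / 4.92
Q = 2.08

Q = 2.08


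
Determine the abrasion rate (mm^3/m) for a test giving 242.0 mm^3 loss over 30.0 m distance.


Rate = volume_loss / distance
= 242.0 / 30.0
= 8.067 mm^3/m

8.067 mm^3/m


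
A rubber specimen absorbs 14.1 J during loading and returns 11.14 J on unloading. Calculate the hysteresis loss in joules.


Hysteresis loss = loading - unloading
= 14.1 - 11.14
= 2.96 J

2.96 J


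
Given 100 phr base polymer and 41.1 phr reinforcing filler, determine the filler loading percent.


Filler % = filler / (rubber + filler) * 100
= 41.1 / (100 + 41.1) * 100
= 41.1 / 141.1 * 100
= 29.13%

29.13%


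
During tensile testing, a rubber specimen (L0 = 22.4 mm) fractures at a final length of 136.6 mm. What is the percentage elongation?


Elongation = (Lf - L0) / L0 * 100
= (136.6 - 22.4) / 22.4 * 100
= 114.2 / 22.4 * 100
= 509.8%

509.8%


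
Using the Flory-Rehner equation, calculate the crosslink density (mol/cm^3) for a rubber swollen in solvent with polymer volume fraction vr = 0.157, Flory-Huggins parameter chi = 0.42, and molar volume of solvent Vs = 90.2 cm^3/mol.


ln(1 - vr) = ln(1 - 0.157) = -0.1708
Numerator = -((-0.1708) + 0.157 + 0.42 * 0.157^2) = 0.0034
Denominator = 90.2 * (0.157^(1/3) - 0.157/2) = 41.5794
nu = 0.0034 / 41.5794 = 8.2631e-05 mol/cm^3

8.2631e-05 mol/cm^3


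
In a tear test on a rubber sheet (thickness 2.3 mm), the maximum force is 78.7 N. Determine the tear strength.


Tear strength = force / thickness
= 78.7 / 2.3
= 34.22 N/mm

34.22 N/mm


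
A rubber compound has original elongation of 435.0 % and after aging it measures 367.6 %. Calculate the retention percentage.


Retention = aged / original * 100
= 367.6 / 435.0 * 100
= 84.5%

84.5%


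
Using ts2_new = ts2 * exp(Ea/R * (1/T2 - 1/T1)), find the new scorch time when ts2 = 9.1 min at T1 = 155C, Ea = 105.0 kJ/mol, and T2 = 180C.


Convert temperatures: T1 = 155 + 273.15 = 428.15 K, T2 = 180 + 273.15 = 453.15 K
ts2_new = 9.1 * exp(105000 / 8.314 * (1/453.15 - 1/428.15))
1/T2 - 1/T1 = -1.2886e-04
ts2_new = 1.79 min

1.79 min


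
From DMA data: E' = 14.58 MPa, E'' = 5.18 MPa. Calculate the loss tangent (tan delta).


tan delta = E'' / E'
= 5.18 / 14.58
= 0.3553

tan delta = 0.3553


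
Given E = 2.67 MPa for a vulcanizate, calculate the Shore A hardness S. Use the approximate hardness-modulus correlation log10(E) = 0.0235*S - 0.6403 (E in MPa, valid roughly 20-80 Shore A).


log10(E) = 0.0235*S - 0.6403  =>  S = (log10(E) + 0.6403) / 0.0235
log10(2.67) = 0.426511
S = (0.426511 + 0.6403) / 0.0235 = 1.066811 / 0.0235
S = 45.4

Shore A = 45.4


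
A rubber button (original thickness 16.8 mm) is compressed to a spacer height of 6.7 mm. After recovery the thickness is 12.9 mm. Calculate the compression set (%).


CS = (t0 - recovered) / (t0 - ts) * 100
= (16.8 - 12.9) / (16.8 - 6.7) * 100
= 3.9 / 10.1 * 100
= 38.6%

38.6%


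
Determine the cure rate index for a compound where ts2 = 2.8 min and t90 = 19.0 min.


CRI = 100 / (t90 - ts2)
= 100 / (19.0 - 2.8)
= 100 / 16.2
= 6.17 min^-1

6.17 min^-1


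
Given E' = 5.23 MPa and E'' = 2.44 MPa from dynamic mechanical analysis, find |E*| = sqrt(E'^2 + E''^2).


|E*| = sqrt(E'^2 + E''^2)
= sqrt(5.23^2 + 2.44^2)
= sqrt(27.3529 + 5.9536)
= 5.771 MPa

5.771 MPa


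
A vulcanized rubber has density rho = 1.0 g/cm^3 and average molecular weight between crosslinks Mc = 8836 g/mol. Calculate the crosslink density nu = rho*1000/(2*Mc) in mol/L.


nu = rho * 1000 / (2 * Mc)
nu = 1.0 * 1000 / (2 * 8836)
nu = 1000.0 / 17672
nu = 0.0566 mol/L

0.0566 mol/L


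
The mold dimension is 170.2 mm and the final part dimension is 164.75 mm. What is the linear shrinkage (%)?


Shrinkage = (mold - part) / mold * 100
= (170.2 - 164.75) / 170.2 * 100
= 5.45 / 170.2 * 100
= 3.2%

3.2%


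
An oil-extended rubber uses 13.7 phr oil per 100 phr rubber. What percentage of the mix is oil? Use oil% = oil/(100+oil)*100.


Oil % = oil / (100 + oil) * 100
= 13.7 / (100 + 13.7) * 100
= 13.7 / 113.7 * 100
= 12.05%

12.05%


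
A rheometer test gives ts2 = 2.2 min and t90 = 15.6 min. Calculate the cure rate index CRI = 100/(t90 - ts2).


CRI = 100 / (t90 - ts2)
= 100 / (15.6 - 2.2)
= 100 / 13.4
= 7.46 min^-1

7.46 min^-1


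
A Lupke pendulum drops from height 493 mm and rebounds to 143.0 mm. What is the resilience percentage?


Resilience = h_rebound / h_drop * 100
= 143.0 / 493 * 100
= 29.0%

29.0%


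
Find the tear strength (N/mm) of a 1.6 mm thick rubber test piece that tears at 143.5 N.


Tear strength = force / thickness
= 143.5 / 1.6
= 89.69 N/mm

89.69 N/mm


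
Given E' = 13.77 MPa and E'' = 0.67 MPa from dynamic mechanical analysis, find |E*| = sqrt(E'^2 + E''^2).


|E*| = sqrt(E'^2 + E''^2)
= sqrt(13.77^2 + 0.67^2)
= sqrt(189.6129 + 0.4489)
= 13.786 MPa

13.786 MPa


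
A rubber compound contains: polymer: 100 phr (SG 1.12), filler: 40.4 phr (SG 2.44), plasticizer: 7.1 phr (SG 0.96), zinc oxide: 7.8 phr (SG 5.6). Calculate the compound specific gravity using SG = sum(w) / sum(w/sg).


Sum of weights = 155.3
Volume contributions:
  polymer: 100/1.12 = 89.2857
  filler: 40.4/2.44 = 16.5574
  plasticizer: 7.1/0.96 = 7.3958
  zinc oxide: 7.8/5.6 = 1.3929
Sum of volumes = 114.6318
SG = 155.3 / 114.6318 = 1.355

SG = 1.355


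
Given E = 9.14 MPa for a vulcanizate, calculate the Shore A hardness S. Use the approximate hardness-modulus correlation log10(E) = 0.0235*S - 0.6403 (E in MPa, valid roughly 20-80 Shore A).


log10(E) = 0.0235*S - 0.6403  =>  S = (log10(E) + 0.6403) / 0.0235
log10(9.14) = 0.960946
S = (0.960946 + 0.6403) / 0.0235 = 1.601246 / 0.0235
S = 68.1

Shore A = 68.1


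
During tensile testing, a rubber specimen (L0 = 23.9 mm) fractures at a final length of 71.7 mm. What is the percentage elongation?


Elongation = (Lf - L0) / L0 * 100
= (71.7 - 23.9) / 23.9 * 100
= 47.8 / 23.9 * 100
= 200.0%

200.0%


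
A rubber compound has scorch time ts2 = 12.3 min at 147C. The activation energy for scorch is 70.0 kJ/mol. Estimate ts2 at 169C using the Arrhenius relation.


Convert temperatures: T1 = 147 + 273.15 = 420.15 K, T2 = 169 + 273.15 = 442.15 K
ts2_new = 12.3 * exp(70000 / 8.314 * (1/442.15 - 1/420.15))
1/T2 - 1/T1 = -1.1843e-04
ts2_new = 4.54 min

4.54 min


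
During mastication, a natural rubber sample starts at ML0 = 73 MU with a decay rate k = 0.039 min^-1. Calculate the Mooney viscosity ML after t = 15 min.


ML = ML0 * exp(-k * t)
ML = 73 * exp(-0.039 * 15)
ML = 73 * 0.5571
ML = 40.67 MU

40.67 MU


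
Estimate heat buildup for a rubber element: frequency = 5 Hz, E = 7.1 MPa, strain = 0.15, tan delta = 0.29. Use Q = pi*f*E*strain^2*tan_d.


Q = pi * f * E * strain^2 * tan_d
= pi * 5 * 7.1 * 0.15^2 * 0.29
= pi * 5 * 7.1 * 0.0225 * 0.29
= 0.7277

Q = 0.7277


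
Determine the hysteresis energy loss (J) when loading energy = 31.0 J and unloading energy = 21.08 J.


Hysteresis loss = loading - unloading
= 31.0 - 21.08
= 9.92 J

9.92 J


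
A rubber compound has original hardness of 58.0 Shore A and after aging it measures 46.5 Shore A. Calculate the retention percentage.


Retention = aged / original * 100
= 46.5 / 58.0 * 100
= 80.2%

80.2%


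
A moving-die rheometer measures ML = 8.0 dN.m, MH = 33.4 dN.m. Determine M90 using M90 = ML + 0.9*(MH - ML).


M90 = ML + 0.9 * (MH - ML)
M90 = 8.0 + 0.9 * (33.4 - 8.0)
M90 = 8.0 + 0.9 * 25.4
M90 = 30.86 dN.m

30.86 dN.m


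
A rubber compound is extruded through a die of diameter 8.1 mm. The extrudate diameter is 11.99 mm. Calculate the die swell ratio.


Die swell ratio = D_extrudate / D_die
= 11.99 / 8.1
= 1.48

Die swell = 1.48


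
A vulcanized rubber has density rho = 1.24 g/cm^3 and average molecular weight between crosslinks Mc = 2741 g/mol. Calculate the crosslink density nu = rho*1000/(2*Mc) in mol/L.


nu = rho * 1000 / (2 * Mc)
nu = 1.24 * 1000 / (2 * 2741)
nu = 1240.0 / 5482
nu = 0.2262 mol/L

0.2262 mol/L


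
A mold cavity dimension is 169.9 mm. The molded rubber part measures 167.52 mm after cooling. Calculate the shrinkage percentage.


Shrinkage = (mold - part) / mold * 100
= (169.9 - 167.52) / 169.9 * 100
= 2.38 / 169.9 * 100
= 1.4%

1.4%


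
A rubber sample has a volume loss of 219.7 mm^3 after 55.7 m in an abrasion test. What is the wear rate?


Rate = volume_loss / distance
= 219.7 / 55.7
= 3.944 mm^3/m

3.944 mm^3/m


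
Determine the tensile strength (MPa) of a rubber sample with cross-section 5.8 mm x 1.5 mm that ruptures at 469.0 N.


Area = width * thickness = 5.8 * 1.5 = 8.7 mm^2
TS = force / area = 469.0 / 8.7 = 53.91 MPa

53.91 MPa


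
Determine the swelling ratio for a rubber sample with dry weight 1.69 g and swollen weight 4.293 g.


Q = W_swollen / W_dry
Q = 4.293 / 1.69
Q = 2.54

Q = 2.54


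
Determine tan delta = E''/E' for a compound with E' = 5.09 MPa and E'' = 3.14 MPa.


tan delta = E'' / E'
= 3.14 / 5.09
= 0.6169

tan delta = 0.6169


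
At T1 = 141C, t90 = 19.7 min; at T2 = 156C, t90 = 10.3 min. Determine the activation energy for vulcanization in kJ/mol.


T1 = 414.15 K, T2 = 429.15 K
1/T1 - 1/T2 = 8.4397e-05
ln(t1/t2) = ln(19.7/10.3) = 0.6485
Ea = 8.314 * 0.6485 / 8.4397e-05 = 63882.0152 J/mol
Ea = 63.88 kJ/mol

63.88 kJ/mol


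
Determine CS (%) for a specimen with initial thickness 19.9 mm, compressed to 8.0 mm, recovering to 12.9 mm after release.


CS = (t0 - recovered) / (t0 - ts) * 100
= (19.9 - 12.9) / (19.9 - 8.0) * 100
= 7.0 / 11.9 * 100
= 58.8%

58.8%


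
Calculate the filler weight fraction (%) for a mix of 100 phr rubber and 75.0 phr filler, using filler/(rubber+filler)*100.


Filler % = filler / (rubber + filler) * 100
= 75.0 / (100 + 75.0) * 100
= 75.0 / 175.0 * 100
= 42.86%

42.86%


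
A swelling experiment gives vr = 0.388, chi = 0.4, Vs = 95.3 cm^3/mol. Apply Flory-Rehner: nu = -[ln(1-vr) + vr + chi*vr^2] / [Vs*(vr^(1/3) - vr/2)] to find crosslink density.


ln(1 - vr) = ln(1 - 0.388) = -0.4910
Numerator = -((-0.4910) + 0.388 + 0.4 * 0.388^2) = 0.0428
Denominator = 95.3 * (0.388^(1/3) - 0.388/2) = 51.0201
nu = 0.0428 / 51.0201 = 8.3899e-04 mol/cm^3

8.3899e-04 mol/cm^3


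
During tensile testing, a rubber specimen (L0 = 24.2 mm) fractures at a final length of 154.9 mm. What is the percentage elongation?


Elongation = (Lf - L0) / L0 * 100
= (154.9 - 24.2) / 24.2 * 100
= 130.7 / 24.2 * 100
= 540.1%

540.1%


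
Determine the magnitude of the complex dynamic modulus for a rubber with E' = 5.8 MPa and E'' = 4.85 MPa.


|E*| = sqrt(E'^2 + E''^2)
= sqrt(5.8^2 + 4.85^2)
= sqrt(33.6400 + 23.5225)
= 7.561 MPa

7.561 MPa


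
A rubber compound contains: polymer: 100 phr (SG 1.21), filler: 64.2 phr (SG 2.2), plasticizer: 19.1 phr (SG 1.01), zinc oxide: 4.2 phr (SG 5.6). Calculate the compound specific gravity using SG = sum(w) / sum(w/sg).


Sum of weights = 187.5
Volume contributions:
  polymer: 100/1.21 = 82.6446
  filler: 64.2/2.2 = 29.1818
  plasticizer: 19.1/1.01 = 18.9109
  zinc oxide: 4.2/5.6 = 0.7500
Sum of volumes = 131.4873
SG = 187.5 / 131.4873 = 1.426

SG = 1.426


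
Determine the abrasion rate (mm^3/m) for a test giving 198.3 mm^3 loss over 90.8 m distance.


Rate = volume_loss / distance
= 198.3 / 90.8
= 2.184 mm^3/m

2.184 mm^3/m


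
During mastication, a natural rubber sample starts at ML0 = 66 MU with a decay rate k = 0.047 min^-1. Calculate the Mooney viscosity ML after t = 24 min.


ML = ML0 * exp(-k * t)
ML = 66 * exp(-0.047 * 24)
ML = 66 * 0.3237
ML = 21.36 MU

21.36 MU


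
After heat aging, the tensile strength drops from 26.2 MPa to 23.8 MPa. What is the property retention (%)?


Retention = aged / original * 100
= 23.8 / 26.2 * 100
= 90.8%

90.8%


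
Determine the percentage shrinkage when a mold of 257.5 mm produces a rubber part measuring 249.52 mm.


Shrinkage = (mold - part) / mold * 100
= (257.5 - 249.52) / 257.5 * 100
= 7.98 / 257.5 * 100
= 3.1%

3.1%


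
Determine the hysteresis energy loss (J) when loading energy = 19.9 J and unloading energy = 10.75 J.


Hysteresis loss = loading - unloading
= 19.9 - 10.75
= 9.15 J

9.15 J


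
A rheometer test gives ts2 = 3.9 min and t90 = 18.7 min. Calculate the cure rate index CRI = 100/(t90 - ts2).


CRI = 100 / (t90 - ts2)
= 100 / (18.7 - 3.9)
= 100 / 14.8
= 6.76 min^-1

6.76 min^-1


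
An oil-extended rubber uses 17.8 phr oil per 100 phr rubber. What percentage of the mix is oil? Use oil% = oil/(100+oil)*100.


Oil % = oil / (100 + oil) * 100
= 17.8 / (100 + 17.8) * 100
= 17.8 / 117.8 * 100
= 15.11%

15.11%


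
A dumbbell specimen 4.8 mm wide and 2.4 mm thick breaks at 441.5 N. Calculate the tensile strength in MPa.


Area = width * thickness = 4.8 * 2.4 = 11.52 mm^2
TS = force / area = 441.5 / 11.52 = 38.32 MPa

38.32 MPa


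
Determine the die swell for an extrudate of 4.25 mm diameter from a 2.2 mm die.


Die swell ratio = D_extrudate / D_die
= 4.25 / 2.2
= 1.932

Die swell = 1.932


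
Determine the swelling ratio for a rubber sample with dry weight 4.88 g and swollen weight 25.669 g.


Q = W_swollen / W_dry
Q = 25.669 / 4.88
Q = 5.26

Q = 5.26


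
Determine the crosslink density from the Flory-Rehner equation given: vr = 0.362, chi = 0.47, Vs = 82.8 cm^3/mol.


ln(1 - vr) = ln(1 - 0.362) = -0.4494
Numerator = -((-0.4494) + 0.362 + 0.47 * 0.362^2) = 0.0258
Denominator = 82.8 * (0.362^(1/3) - 0.362/2) = 44.0242
nu = 0.0258 / 44.0242 = 5.8664e-04 mol/cm^3

5.8664e-04 mol/cm^3


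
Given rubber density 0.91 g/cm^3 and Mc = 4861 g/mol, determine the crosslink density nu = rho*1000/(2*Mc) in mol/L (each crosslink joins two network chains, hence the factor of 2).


nu = rho * 1000 / (2 * Mc)
nu = 0.91 * 1000 / (2 * 4861)
nu = 910.0 / 9722
nu = 0.0936 mol/L

0.0936 mol/L


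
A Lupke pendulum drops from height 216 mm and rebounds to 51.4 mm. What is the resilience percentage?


Resilience = h_rebound / h_drop * 100
= 51.4 / 216 * 100
= 23.8%

23.8%


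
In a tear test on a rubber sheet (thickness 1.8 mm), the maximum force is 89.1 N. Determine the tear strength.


Tear strength = force / thickness
= 89.1 / 1.8
= 49.5 N/mm

49.5 N/mm


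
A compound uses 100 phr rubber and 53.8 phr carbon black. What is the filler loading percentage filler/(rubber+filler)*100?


Filler % = filler / (rubber + filler) * 100
= 53.8 / (100 + 53.8) * 100
= 53.8 / 153.8 * 100
= 34.98%

34.98%


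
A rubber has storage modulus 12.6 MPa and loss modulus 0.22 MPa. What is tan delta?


tan delta = E'' / E'
= 0.22 / 12.6
= 0.0175

tan delta = 0.0175


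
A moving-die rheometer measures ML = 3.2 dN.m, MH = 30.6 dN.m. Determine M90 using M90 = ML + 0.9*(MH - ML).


M90 = ML + 0.9 * (MH - ML)
M90 = 3.2 + 0.9 * (30.6 - 3.2)
M90 = 3.2 + 0.9 * 27.4
M90 = 27.86 dN.m

27.86 dN.m


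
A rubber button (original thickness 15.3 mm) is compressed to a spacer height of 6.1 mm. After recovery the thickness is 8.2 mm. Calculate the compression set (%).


CS = (t0 - recovered) / (t0 - ts) * 100
= (15.3 - 8.2) / (15.3 - 6.1) * 100
= 7.1 / 9.2 * 100
= 77.2%

77.2%


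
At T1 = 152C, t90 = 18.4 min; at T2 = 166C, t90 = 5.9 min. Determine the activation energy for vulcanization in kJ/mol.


T1 = 425.15 K, T2 = 439.15 K
1/T1 - 1/T2 = 7.4985e-05
ln(t1/t2) = ln(18.4/5.9) = 1.1374
Ea = 8.314 * 1.1374 / 7.4985e-05 = 126110.0317 J/mol
Ea = 126.11 kJ/mol

126.11 kJ/mol


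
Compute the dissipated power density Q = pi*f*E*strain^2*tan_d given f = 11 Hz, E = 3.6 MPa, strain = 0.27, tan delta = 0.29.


Q = pi * f * E * strain^2 * tan_d
= pi * 11 * 3.6 * 0.27^2 * 0.29
= pi * 11 * 3.6 * 0.0729 * 0.29
= 2.6301

Q = 2.6301


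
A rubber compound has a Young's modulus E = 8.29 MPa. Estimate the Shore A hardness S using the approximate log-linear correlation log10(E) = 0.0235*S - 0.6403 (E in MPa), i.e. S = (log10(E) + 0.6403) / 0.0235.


log10(E) = 0.0235*S - 0.6403  =>  S = (log10(E) + 0.6403) / 0.0235
log10(8.29) = 0.918555
S = (0.918555 + 0.6403) / 0.0235 = 1.558855 / 0.0235
S = 66.3

Shore A = 66.3


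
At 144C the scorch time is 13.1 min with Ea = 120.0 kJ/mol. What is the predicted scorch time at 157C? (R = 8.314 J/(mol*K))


Convert temperatures: T1 = 144 + 273.15 = 417.15 K, T2 = 157 + 273.15 = 430.15 K
ts2_new = 13.1 * exp(120000 / 8.314 * (1/430.15 - 1/417.15))
1/T2 - 1/T1 = -7.2449e-05
ts2_new = 4.6 min

4.6 min


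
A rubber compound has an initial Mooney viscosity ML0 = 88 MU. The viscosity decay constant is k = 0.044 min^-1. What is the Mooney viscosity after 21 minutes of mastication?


ML = ML0 * exp(-k * t)
ML = 88 * exp(-0.044 * 21)
ML = 88 * 0.3969
ML = 34.93 MU

34.93 MU


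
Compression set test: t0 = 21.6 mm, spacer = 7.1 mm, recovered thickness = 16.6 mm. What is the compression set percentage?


CS = (t0 - recovered) / (t0 - ts) * 100
= (21.6 - 16.6) / (21.6 - 7.1) * 100
= 5.0 / 14.5 * 100
= 34.5%

34.5%


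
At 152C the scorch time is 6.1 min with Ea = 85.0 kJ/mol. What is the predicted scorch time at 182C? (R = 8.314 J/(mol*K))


Convert temperatures: T1 = 152 + 273.15 = 425.15 K, T2 = 182 + 273.15 = 455.15 K
ts2_new = 6.1 * exp(85000 / 8.314 * (1/455.15 - 1/425.15))
1/T2 - 1/T1 = -1.5503e-04
ts2_new = 1.25 min

1.25 min


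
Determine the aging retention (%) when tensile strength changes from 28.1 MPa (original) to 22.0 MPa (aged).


Retention = aged / original * 100
= 22.0 / 28.1 * 100
= 78.3%

78.3%


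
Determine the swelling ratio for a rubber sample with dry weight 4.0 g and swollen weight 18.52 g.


Q = W_swollen / W_dry
Q = 18.52 / 4.0
Q = 4.63

Q = 4.63


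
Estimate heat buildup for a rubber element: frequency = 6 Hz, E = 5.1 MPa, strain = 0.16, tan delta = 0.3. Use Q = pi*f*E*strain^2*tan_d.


Q = pi * f * E * strain^2 * tan_d
= pi * 6 * 5.1 * 0.16^2 * 0.3
= pi * 6 * 5.1 * 0.0256 * 0.3
= 0.7383

Q = 0.7383


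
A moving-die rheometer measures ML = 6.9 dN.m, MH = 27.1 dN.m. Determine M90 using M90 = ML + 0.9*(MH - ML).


M90 = ML + 0.9 * (MH - ML)
M90 = 6.9 + 0.9 * (27.1 - 6.9)
M90 = 6.9 + 0.9 * 20.2
M90 = 25.08 dN.m

25.08 dN.m


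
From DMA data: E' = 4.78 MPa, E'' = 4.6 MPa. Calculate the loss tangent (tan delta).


tan delta = E'' / E'
= 4.6 / 4.78
= 0.9623

tan delta = 0.9623


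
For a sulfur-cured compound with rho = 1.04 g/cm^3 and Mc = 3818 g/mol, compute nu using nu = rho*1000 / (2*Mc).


nu = rho * 1000 / (2 * Mc)
nu = 1.04 * 1000 / (2 * 3818)
nu = 1040.0 / 7636
nu = 0.1362 mol/L

0.1362 mol/L


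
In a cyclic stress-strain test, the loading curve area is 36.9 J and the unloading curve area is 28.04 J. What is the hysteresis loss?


Hysteresis loss = loading - unloading
= 36.9 - 28.04
= 8.86 J

8.86 J


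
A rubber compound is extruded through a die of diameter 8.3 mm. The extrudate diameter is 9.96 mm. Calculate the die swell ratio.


Die swell ratio = D_extrudate / D_die
= 9.96 / 8.3
= 1.2

Die swell = 1.2


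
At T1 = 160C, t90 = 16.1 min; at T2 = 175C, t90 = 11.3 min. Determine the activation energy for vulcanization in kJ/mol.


T1 = 433.15 K, T2 = 448.15 K
1/T1 - 1/T2 = 7.7273e-05
ln(t1/t2) = ln(16.1/11.3) = 0.3540
Ea = 8.314 * 0.3540 / 7.7273e-05 = 38089.3921 J/mol
Ea = 38.09 kJ/mol

38.09 kJ/mol


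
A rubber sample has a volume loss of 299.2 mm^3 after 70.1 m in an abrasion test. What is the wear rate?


Rate = volume_loss / distance
= 299.2 / 70.1
= 4.268 mm^3/m

4.268 mm^3/m


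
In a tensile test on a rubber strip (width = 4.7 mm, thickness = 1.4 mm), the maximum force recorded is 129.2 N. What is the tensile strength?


Area = width * thickness = 4.7 * 1.4 = 6.58 mm^2
TS = force / area = 129.2 / 6.58 = 19.64 MPa

19.64 MPa


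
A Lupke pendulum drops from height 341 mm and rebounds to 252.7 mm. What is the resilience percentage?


Resilience = h_rebound / h_drop * 100
= 252.7 / 341 * 100
= 74.1%

74.1%


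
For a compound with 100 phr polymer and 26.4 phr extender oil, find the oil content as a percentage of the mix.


Oil % = oil / (100 + oil) * 100
= 26.4 / (100 + 26.4) * 100
= 26.4 / 126.4 * 100
= 20.89%

20.89%


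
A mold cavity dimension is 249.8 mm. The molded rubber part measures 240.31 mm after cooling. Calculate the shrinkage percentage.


Shrinkage = (mold - part) / mold * 100
= (249.8 - 240.31) / 249.8 * 100
= 9.49 / 249.8 * 100
= 3.8%

3.8%


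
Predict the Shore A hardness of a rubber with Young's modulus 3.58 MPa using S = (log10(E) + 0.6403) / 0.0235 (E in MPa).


log10(E) = 0.0235*S - 0.6403  =>  S = (log10(E) + 0.6403) / 0.0235
log10(3.58) = 0.553883
S = (0.553883 + 0.6403) / 0.0235 = 1.194183 / 0.0235
S = 50.8

Shore A = 50.8


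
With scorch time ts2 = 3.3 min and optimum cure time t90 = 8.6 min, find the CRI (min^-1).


CRI = 100 / (t90 - ts2)
= 100 / (8.6 - 3.3)
= 100 / 5.3
= 18.87 min^-1

18.87 min^-1


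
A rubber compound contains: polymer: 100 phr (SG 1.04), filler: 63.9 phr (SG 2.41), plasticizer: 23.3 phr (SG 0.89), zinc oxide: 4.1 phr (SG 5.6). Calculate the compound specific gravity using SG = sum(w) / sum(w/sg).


Sum of weights = 191.3
Volume contributions:
  polymer: 100/1.04 = 96.1538
  filler: 63.9/2.41 = 26.5145
  plasticizer: 23.3/0.89 = 26.1798
  zinc oxide: 4.1/5.6 = 0.7321
Sum of volumes = 149.5803
SG = 191.3 / 149.5803 = 1.279

SG = 1.279


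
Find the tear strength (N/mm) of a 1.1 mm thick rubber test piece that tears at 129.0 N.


Tear strength = force / thickness
= 129.0 / 1.1
= 117.27 N/mm

117.27 N/mm


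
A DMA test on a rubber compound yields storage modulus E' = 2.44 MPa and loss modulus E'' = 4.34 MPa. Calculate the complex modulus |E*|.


|E*| = sqrt(E'^2 + E''^2)
= sqrt(2.44^2 + 4.34^2)
= sqrt(5.9536 + 18.8356)
= 4.979 MPa

4.979 MPa


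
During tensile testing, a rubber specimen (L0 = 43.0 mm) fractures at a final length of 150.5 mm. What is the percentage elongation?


Elongation = (Lf - L0) / L0 * 100
= (150.5 - 43.0) / 43.0 * 100
= 107.5 / 43.0 * 100
= 250.0%

250.0%


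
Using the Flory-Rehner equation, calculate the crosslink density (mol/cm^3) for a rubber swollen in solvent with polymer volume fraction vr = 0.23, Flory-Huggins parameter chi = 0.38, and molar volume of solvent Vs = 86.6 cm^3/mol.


ln(1 - vr) = ln(1 - 0.23) = -0.2614
Numerator = -((-0.2614) + 0.23 + 0.38 * 0.23^2) = 0.0113
Denominator = 86.6 * (0.23^(1/3) - 0.23/2) = 43.1002
nu = 0.0113 / 43.1002 = 2.6132e-04 mol/cm^3

2.6132e-04 mol/cm^3


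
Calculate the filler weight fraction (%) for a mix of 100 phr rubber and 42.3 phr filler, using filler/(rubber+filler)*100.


Filler % = filler / (rubber + filler) * 100
= 42.3 / (100 + 42.3) * 100
= 42.3 / 142.3 * 100
= 29.73%

29.73%


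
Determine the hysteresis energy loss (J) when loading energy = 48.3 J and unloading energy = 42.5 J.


Hysteresis loss = loading - unloading
= 48.3 - 42.5
= 5.8 J

5.8 J


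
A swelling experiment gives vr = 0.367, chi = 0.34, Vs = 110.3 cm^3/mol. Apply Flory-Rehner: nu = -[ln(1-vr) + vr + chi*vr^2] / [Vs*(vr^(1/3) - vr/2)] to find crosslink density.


ln(1 - vr) = ln(1 - 0.367) = -0.4573
Numerator = -((-0.4573) + 0.367 + 0.34 * 0.367^2) = 0.0445
Denominator = 110.3 * (0.367^(1/3) - 0.367/2) = 58.7303
nu = 0.0445 / 58.7303 = 7.5754e-04 mol/cm^3

7.5754e-04 mol/cm^3


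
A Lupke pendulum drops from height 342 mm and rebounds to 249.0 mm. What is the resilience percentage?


Resilience = h_rebound / h_drop * 100
= 249.0 / 342 * 100
= 72.8%

72.8%


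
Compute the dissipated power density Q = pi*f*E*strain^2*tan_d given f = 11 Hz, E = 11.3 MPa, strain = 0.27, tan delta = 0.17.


Q = pi * f * E * strain^2 * tan_d
= pi * 11 * 11.3 * 0.27^2 * 0.17
= pi * 11 * 11.3 * 0.0729 * 0.17
= 4.8395

Q = 4.8395


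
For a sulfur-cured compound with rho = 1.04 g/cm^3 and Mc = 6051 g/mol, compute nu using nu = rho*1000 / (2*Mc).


nu = rho * 1000 / (2 * Mc)
nu = 1.04 * 1000 / (2 * 6051)
nu = 1040.0 / 12102
nu = 0.0859 mol/L

0.0859 mol/L


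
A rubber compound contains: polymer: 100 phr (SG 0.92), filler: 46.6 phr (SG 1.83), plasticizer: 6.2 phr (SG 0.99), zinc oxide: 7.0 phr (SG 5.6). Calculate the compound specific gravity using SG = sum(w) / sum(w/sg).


Sum of weights = 159.8
Volume contributions:
  polymer: 100/0.92 = 108.6957
  filler: 46.6/1.83 = 25.4645
  plasticizer: 6.2/0.99 = 6.2626
  zinc oxide: 7.0/5.6 = 1.2500
Sum of volumes = 141.6728
SG = 159.8 / 141.6728 = 1.128

SG = 1.128


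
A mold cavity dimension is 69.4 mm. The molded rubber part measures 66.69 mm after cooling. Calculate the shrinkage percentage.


Shrinkage = (mold - part) / mold * 100
= (69.4 - 66.69) / 69.4 * 100
= 2.71 / 69.4 * 100
= 3.9%

3.9%


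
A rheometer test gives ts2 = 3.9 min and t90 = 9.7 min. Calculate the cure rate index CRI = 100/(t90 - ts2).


CRI = 100 / (t90 - ts2)
= 100 / (9.7 - 3.9)
= 100 / 5.8
= 17.24 min^-1

17.24 min^-1


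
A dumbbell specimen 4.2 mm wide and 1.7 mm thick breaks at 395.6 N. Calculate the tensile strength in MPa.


Area = width * thickness = 4.2 * 1.7 = 7.14 mm^2
TS = force / area = 395.6 / 7.14 = 55.41 MPa

55.41 MPa


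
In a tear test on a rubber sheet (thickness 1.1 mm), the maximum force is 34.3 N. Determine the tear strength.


Tear strength = force / thickness
= 34.3 / 1.1
= 31.18 N/mm

31.18 N/mm


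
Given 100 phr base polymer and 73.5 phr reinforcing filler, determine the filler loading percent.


Filler % = filler / (rubber + filler) * 100
= 73.5 / (100 + 73.5) * 100
= 73.5 / 173.5 * 100
= 42.36%

42.36%


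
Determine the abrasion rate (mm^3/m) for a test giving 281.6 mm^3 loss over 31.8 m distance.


Rate = volume_loss / distance
= 281.6 / 31.8
= 8.855 mm^3/m

8.855 mm^3/m


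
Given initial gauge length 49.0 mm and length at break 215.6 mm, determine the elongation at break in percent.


Elongation = (Lf - L0) / L0 * 100
= (215.6 - 49.0) / 49.0 * 100
= 166.6 / 49.0 * 100
= 340.0%

340.0%


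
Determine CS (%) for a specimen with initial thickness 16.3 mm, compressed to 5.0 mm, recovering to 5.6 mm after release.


CS = (t0 - recovered) / (t0 - ts) * 100
= (16.3 - 5.6) / (16.3 - 5.0) * 100
= 10.7 / 11.3 * 100
= 94.7%

94.7%


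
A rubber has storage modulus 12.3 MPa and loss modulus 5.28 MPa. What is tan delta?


tan delta = E'' / E'
= 5.28 / 12.3
= 0.4293

tan delta = 0.4293


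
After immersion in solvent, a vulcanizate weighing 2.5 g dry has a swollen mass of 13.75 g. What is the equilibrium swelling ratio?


Q = W_swollen / W_dry
Q = 13.75 / 2.5
Q = 5.5

Q = 5.5


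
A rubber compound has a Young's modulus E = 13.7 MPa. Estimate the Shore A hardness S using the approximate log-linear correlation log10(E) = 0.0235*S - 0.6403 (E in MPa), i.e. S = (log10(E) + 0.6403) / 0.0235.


log10(E) = 0.0235*S - 0.6403  =>  S = (log10(E) + 0.6403) / 0.0235
log10(13.7) = 1.136721
S = (1.136721 + 0.6403) / 0.0235 = 1.777021 / 0.0235
S = 75.6

Shore A = 75.6


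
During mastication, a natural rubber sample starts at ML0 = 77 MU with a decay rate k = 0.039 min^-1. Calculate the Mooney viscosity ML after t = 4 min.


ML = ML0 * exp(-k * t)
ML = 77 * exp(-0.039 * 4)
ML = 77 * 0.8556
ML = 65.88 MU

65.88 MU


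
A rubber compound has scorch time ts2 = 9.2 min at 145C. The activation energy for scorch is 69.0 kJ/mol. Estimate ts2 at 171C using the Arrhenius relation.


Convert temperatures: T1 = 145 + 273.15 = 418.15 K, T2 = 171 + 273.15 = 444.15 K
ts2_new = 9.2 * exp(69000 / 8.314 * (1/444.15 - 1/418.15))
1/T2 - 1/T1 = -1.3999e-04
ts2_new = 2.88 min

2.88 min


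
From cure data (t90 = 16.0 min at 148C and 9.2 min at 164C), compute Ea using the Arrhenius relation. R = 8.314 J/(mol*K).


T1 = 421.15 K, T2 = 437.15 K
1/T1 - 1/T2 = 8.6907e-05
ln(t1/t2) = ln(16.0/9.2) = 0.5534
Ea = 8.314 * 0.5534 / 8.6907e-05 = 52940.1168 J/mol
Ea = 52.94 kJ/mol

52.94 kJ/mol


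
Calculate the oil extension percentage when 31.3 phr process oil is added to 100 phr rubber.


Oil % = oil / (100 + oil) * 100
= 31.3 / (100 + 31.3) * 100
= 31.3 / 131.3 * 100
= 23.84%

23.84%


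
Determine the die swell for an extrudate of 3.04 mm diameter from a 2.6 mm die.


Die swell ratio = D_extrudate / D_die
= 3.04 / 2.6
= 1.169

Die swell = 1.169


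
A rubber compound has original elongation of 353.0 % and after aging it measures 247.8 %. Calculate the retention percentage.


Retention = aged / original * 100
= 247.8 / 353.0 * 100
= 70.2%

70.2%


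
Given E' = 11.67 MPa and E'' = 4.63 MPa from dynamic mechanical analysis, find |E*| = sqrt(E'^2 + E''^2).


|E*| = sqrt(E'^2 + E''^2)
= sqrt(11.67^2 + 4.63^2)
= sqrt(136.1889 + 21.4369)
= 12.555 MPa

12.555 MPa


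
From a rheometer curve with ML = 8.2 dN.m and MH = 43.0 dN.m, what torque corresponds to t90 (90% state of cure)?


M90 = ML + 0.9 * (MH - ML)
M90 = 8.2 + 0.9 * (43.0 - 8.2)
M90 = 8.2 + 0.9 * 34.8
M90 = 39.52 dN.m

39.52 dN.m


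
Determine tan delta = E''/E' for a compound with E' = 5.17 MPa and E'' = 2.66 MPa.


tan delta = E'' / E'
= 2.66 / 5.17
= 0.5145

tan delta = 0.5145


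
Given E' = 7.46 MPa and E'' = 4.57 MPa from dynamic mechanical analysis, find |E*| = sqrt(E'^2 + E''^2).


|E*| = sqrt(E'^2 + E''^2)
= sqrt(7.46^2 + 4.57^2)
= sqrt(55.6516 + 20.8849)
= 8.749 MPa

8.749 MPa


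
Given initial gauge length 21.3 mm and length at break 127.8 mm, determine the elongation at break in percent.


Elongation = (Lf - L0) / L0 * 100
= (127.8 - 21.3) / 21.3 * 100
= 106.5 / 21.3 * 100
= 500.0%

500.0%


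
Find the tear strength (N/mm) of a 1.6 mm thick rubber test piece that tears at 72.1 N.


Tear strength = force / thickness
= 72.1 / 1.6
= 45.06 N/mm

45.06 N/mm


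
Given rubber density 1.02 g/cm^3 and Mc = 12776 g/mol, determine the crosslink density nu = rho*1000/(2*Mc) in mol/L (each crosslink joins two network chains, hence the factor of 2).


nu = rho * 1000 / (2 * Mc)
nu = 1.02 * 1000 / (2 * 12776)
nu = 1020.0 / 25552
nu = 0.0399 mol/L

0.0399 mol/L


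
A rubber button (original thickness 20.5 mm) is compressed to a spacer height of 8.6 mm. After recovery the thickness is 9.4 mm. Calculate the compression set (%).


CS = (t0 - recovered) / (t0 - ts) * 100
= (20.5 - 9.4) / (20.5 - 8.6) * 100
= 11.1 / 11.9 * 100
= 93.3%

93.3%


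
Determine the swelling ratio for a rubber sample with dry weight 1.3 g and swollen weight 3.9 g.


Q = W_swollen / W_dry
Q = 3.9 / 1.3
Q = 3.0

Q = 3.0


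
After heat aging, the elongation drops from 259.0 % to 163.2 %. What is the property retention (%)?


Retention = aged / original * 100
= 163.2 / 259.0 * 100
= 63.0%

63.0%


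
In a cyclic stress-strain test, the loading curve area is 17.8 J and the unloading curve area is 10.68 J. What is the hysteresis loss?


Hysteresis loss = loading - unloading
= 17.8 - 10.68
= 7.12 J

7.12 J


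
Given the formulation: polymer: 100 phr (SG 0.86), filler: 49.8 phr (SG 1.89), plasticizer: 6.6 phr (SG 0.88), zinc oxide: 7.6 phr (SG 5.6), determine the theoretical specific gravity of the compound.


Sum of weights = 164.0
Volume contributions:
  polymer: 100/0.86 = 116.2791
  filler: 49.8/1.89 = 26.3492
  plasticizer: 6.6/0.88 = 7.5000
  zinc oxide: 7.6/5.6 = 1.3571
Sum of volumes = 151.4854
SG = 164.0 / 151.4854 = 1.083

SG = 1.083


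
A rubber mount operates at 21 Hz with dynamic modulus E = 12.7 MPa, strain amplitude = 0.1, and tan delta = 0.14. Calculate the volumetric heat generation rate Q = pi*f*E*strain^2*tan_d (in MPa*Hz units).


Q = pi * f * E * strain^2 * tan_d
= pi * 21 * 12.7 * 0.1^2 * 0.14
= pi * 21 * 12.7 * 0.0100 * 0.14
= 1.1730

Q = 1.1730


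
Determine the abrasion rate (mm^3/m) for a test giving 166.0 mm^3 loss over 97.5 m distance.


Rate = volume_loss / distance
= 166.0 / 97.5
= 1.703 mm^3/m

1.703 mm^3/m


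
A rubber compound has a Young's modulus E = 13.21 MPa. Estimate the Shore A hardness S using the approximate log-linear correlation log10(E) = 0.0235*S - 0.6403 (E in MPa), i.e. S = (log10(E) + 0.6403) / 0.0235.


log10(E) = 0.0235*S - 0.6403  =>  S = (log10(E) + 0.6403) / 0.0235
log10(13.21) = 1.120903
S = (1.120903 + 0.6403) / 0.0235 = 1.761203 / 0.0235
S = 74.9

Shore A = 74.9


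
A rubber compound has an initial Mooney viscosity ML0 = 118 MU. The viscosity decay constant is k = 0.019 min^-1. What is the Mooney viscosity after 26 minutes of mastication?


ML = ML0 * exp(-k * t)
ML = 118 * exp(-0.019 * 26)
ML = 118 * 0.6102
ML = 72.0 MU

72.0 MU


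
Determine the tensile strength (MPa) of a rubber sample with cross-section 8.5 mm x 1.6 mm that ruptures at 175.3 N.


Area = width * thickness = 8.5 * 1.6 = 13.6 mm^2
TS = force / area = 175.3 / 13.6 = 12.89 MPa

12.89 MPa


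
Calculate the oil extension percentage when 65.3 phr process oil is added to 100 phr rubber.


Oil % = oil / (100 + oil) * 100
= 65.3 / (100 + 65.3) * 100
= 65.3 / 165.3 * 100
= 39.5%

39.5%


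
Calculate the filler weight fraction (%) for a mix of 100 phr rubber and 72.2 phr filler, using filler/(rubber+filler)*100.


Filler % = filler / (rubber + filler) * 100
= 72.2 / (100 + 72.2) * 100
= 72.2 / 172.2 * 100
= 41.93%

41.93%


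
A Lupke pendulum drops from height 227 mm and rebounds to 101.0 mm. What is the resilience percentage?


Resilience = h_rebound / h_drop * 100
= 101.0 / 227 * 100
= 44.5%

44.5%


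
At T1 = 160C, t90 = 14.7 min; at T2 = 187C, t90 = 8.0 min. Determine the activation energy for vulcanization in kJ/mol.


T1 = 433.15 K, T2 = 460.15 K
1/T1 - 1/T2 = 1.3546e-04
ln(t1/t2) = ln(14.7/8.0) = 0.6084
Ea = 8.314 * 0.6084 / 1.3546e-04 = 37340.2701 J/mol
Ea = 37.34 kJ/mol

37.34 kJ/mol


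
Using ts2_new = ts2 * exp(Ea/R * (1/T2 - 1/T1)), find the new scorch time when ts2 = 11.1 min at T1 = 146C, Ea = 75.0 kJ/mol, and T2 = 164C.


Convert temperatures: T1 = 146 + 273.15 = 419.15 K, T2 = 164 + 273.15 = 437.15 K
ts2_new = 11.1 * exp(75000 / 8.314 * (1/437.15 - 1/419.15))
1/T2 - 1/T1 = -9.8236e-05
ts2_new = 4.58 min

4.58 min


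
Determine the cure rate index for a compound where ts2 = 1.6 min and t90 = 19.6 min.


CRI = 100 / (t90 - ts2)
= 100 / (19.6 - 1.6)
= 100 / 18.0
= 5.56 min^-1

5.56 min^-1


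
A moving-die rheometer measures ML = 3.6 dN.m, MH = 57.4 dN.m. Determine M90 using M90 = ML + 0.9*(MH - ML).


M90 = ML + 0.9 * (MH - ML)
M90 = 3.6 + 0.9 * (57.4 - 3.6)
M90 = 3.6 + 0.9 * 53.8
M90 = 52.02 dN.m

52.02 dN.m


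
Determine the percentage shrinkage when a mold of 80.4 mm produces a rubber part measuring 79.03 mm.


Shrinkage = (mold - part) / mold * 100
= (80.4 - 79.03) / 80.4 * 100
= 1.37 / 80.4 * 100
= 1.7%

1.7%


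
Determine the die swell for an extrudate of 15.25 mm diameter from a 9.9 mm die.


Die swell ratio = D_extrudate / D_die
= 15.25 / 9.9
= 1.54

Die swell = 1.54


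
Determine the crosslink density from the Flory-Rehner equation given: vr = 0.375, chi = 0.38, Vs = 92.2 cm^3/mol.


ln(1 - vr) = ln(1 - 0.375) = -0.4700
Numerator = -((-0.4700) + 0.375 + 0.38 * 0.375^2) = 0.0416
Denominator = 92.2 * (0.375^(1/3) - 0.375/2) = 49.2002
nu = 0.0416 / 49.2002 = 8.4484e-04 mol/cm^3

8.4484e-04 mol/cm^3


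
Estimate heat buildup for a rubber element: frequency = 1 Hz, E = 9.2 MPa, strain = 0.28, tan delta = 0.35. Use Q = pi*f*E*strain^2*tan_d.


Q = pi * f * E * strain^2 * tan_d
= pi * 1 * 9.2 * 0.28^2 * 0.35
= pi * 1 * 9.2 * 0.0784 * 0.35
= 0.7931

Q = 0.7931


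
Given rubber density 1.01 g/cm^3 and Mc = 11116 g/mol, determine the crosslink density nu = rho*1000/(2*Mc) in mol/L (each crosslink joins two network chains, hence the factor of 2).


nu = rho * 1000 / (2 * Mc)
nu = 1.01 * 1000 / (2 * 11116)
nu = 1010.0 / 22232
nu = 0.0454 mol/L

0.0454 mol/L


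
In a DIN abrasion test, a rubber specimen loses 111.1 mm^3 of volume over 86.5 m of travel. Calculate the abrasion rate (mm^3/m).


Rate = volume_loss / distance
= 111.1 / 86.5
= 1.284 mm^3/m

1.284 mm^3/m


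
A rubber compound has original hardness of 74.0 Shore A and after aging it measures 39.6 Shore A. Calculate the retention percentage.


Retention = aged / original * 100
= 39.6 / 74.0 * 100
= 53.5%

53.5%


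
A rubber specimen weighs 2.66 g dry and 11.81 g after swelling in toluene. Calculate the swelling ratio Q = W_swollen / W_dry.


Q = W_swollen / W_dry
Q = 11.81 / 2.66
Q = 4.44

Q = 4.44


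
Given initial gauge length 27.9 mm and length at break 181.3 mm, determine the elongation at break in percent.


Elongation = (Lf - L0) / L0 * 100
= (181.3 - 27.9) / 27.9 * 100
= 153.4 / 27.9 * 100
= 549.8%

549.8%


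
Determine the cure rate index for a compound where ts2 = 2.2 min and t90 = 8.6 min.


CRI = 100 / (t90 - ts2)
= 100 / (8.6 - 2.2)
= 100 / 6.4
= 15.63 min^-1

15.63 min^-1
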